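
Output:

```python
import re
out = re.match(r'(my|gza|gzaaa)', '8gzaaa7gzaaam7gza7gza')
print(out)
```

None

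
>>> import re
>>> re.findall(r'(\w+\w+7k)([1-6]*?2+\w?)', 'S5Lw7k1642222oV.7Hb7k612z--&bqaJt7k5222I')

[('S5Lw7k', '1642222o'), ('7Hb7k', '612z'), ('bqaJt7k', '5222I')]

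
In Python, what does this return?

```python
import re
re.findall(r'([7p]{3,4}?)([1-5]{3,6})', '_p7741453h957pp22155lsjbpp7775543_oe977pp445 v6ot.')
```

[('p77', '41453'), ('7pp', '22155'), ('p777', '5543'), ('77pp', '445')]

This matches 3 to 4 of one of [7p] (lazy) (captured); then 3 to 6 of a character in [1-5] (captured).
Walking the string: at [1:9] match 'p7741453', groups = ('p77', '41453'); at [12:20] match '7pp22155', groups = ('7pp', '22155'); at [25:33] match 'p7775543', groups = ('p777', '5543'); at [37:44] match '77pp445', groups = ('77pp', '445').
2 groups means each result is a tuple of 2 captured strings — 4 here.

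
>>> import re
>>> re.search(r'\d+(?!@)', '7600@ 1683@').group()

'760'

Because the assertion is negative and zero-width, positions next to the forbidden text are skipped.
`search` walks the string left to right and returns the first match it finds.
The match spans [0:3] → '760'.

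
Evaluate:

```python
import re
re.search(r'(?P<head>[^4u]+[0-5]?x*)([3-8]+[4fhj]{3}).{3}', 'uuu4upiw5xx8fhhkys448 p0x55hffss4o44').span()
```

The pattern matches one or more of any character except [4u], then optionally a character in [0-5], then zero or more of a literal 'x' (captured as 'head'); then one or more of a character in [3-8], then exactly 3 of one of [4fhj] (captured); then exactly 3 of any character.
`re.search` tries every starting position until one works.
The match spans [5:18] → 'piw5xx8fhhkys'.
Captured: group 1 = 'piw5xx', group 2 = '8fhh'.

(5, 18)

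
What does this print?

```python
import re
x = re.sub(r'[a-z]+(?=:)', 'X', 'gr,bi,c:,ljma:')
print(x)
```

gr,bi,X:,X:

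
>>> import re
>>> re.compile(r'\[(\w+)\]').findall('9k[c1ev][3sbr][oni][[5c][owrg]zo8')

Walking the string: at [2:8] match '[c1ev]', group 1 = 'c1ev'; at [8:14] match '[3sbr]', group 1 = '3sbr'; at [14:19] match '[oni]', group 1 = 'oni'; at [20:24] match '[5c]', group 1 = '5c'; at [24:30] match '[owrg]', group 1 = 'owrg'.
`findall` collects group 1 from each match (5 total).

['c1ev', '3sbr', 'oni', '5c', 'owrg']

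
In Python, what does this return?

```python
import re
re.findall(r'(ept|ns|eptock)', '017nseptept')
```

['ns', 'ept', 'ept']

One capturing group, so `findall` returns just the captured substring from each match — 3 in all.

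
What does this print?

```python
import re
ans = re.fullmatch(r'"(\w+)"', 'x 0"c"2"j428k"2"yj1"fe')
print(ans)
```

`fullmatch` succeeds only if the pattern covers the string from start to end.
Here there's no way to consume every character, so the call returns None.

None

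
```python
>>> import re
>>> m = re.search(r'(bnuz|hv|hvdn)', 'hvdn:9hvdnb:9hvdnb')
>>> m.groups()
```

('hv',)

The match spans [0:2] → 'hv'.
Captured: group 1 = 'hv'.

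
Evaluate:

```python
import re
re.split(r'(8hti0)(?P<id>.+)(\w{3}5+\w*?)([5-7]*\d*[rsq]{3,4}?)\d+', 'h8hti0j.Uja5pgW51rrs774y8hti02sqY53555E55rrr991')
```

['h', '8hti0', 'j.Uja5pgW51rrs774y8hti02sqY5355', '5E55', 'rrr', '']

Pattern: the literal '8ht', then the literal 'i0' (captured); then one or more of any character (captured as 'id'); then exactly 3 of a word character, then one or more of a literal '5', then zero or more of a word character (lazy) (captured); then zero or more of a character in [5-7], then zero or more of a digit, then 3 to 4 of one of [rsq] (lazy) (captured); then one or more of a digit.
`re.split` interleaves the captured-group text with the surrounding fragments.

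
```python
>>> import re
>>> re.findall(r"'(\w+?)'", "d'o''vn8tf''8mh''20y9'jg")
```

['o', 'vn8tf', '8mh', '20y9']

Matches: at [1:4] match "'o'", group 1 = 'o'; at [4:11] match "'vn8tf'", group 1 = 'vn8tf'; at [11:16] match "'8mh'", group 1 = '8mh'; at [16:22] match "'20y9'", group 1 = '20y9'.
Because there's exactly one group, `findall` drops the full match and keeps group 1 from each hit.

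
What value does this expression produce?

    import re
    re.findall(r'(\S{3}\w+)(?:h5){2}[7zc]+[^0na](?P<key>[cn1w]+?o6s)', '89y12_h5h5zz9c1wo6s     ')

[('89y12_', 'c1wo6s')]

Pattern: exactly 3 of a non-whitespace character, then one or more of a word character (captured); then the literal 'h5' repeated 2 times, then one or more of one of [7zc], then any character except [0na]; then one or more of one of [cn1w] (lazy), then the literal 'o6s' (captured as 'key').
Matches: at [0:19] match '89y12_h5h5zz9c1wo6s', groups = ('89y12_', 'c1wo6s').
`findall` packs the 2 group values into a tuple for every match.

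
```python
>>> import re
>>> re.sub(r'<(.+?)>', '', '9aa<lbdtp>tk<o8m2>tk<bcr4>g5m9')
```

A `+?`/`*?`/`{m,n}?` starts at its minimum and grows only as far as needed for what follows to match.
`sub` substitutes '' at each match site.

'9aatktkg5m9'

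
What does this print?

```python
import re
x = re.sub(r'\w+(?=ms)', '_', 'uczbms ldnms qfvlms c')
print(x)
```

Lookahead/lookbehind check context without consuming it, so the matched span excludes the asserted characters.
Each match is replaced by '_'.

_ms _ms _ms c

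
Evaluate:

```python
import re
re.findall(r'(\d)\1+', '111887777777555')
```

['1', '8', '7', '5']

A backreference is literal: `\1` must see the identical characters the first group matched.
Because there's exactly one group, `findall` drops the full match and keeps group 1 from each hit.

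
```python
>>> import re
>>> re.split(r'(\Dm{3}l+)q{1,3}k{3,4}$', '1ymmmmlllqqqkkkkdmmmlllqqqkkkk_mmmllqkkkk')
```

This matches a non-digit, then exactly 3 of a literal 'm', then one or more of a literal 'l' (captured); then 1 to 3 of a literal 'q', then 3 to 4 of the literal 'k'; then anchored at the end.
Matches to split on: at [30:41] → '_mmmllqkkkk'.
`re.split` interleaves the captured-group text with the surrounding fragments.

['1ymmmmlllqqqkkkkdmmmlllqqqkkkk', '_mmmll', '']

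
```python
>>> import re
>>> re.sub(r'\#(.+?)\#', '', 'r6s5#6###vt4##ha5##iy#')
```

'r6s5'

`sub` substitutes '' at each match site.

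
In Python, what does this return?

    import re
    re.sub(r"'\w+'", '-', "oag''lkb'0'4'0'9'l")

"oag'-0-0-l"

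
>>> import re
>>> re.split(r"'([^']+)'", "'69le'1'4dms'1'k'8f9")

Matches to split on: at [0:6] → "'69le'"; at [7:13] → "'4dms'"; at [14:17] → "'k'".
The group in the pattern means `split` returns the separators' captures alongside the pieces.

['', '69le', '1', '4dms', '1', 'k', '8f9']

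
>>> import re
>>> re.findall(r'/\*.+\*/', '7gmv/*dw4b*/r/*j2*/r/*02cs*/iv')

['/*dw4b*/r/*j2*/r/*02cs*/']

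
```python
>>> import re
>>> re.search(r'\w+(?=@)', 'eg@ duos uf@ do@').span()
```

Because the assertion is zero-width, the text it checks is not consumed and won't appear in the result.
`search` walks the string left to right and returns the first match it finds.
The match spans [0:2] → 'eg'.

(0, 2)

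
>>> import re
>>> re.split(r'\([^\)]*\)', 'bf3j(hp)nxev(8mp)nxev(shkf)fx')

['bf3j', 'nxev', 'nxev', 'fx']

Matches to split on: at [4:8] → '(hp)'; at [12:17] → '(8mp)'; at [21:27] → '(shkf)'.
`split` removes every match and returns the 4 fragments in between.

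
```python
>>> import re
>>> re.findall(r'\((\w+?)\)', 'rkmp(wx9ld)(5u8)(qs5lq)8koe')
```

['wx9ld', '5u8', 'qs5lq']

`findall` collects group 1 from each match (3 total).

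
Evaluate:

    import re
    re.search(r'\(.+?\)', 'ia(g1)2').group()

`search` walks the string left to right and returns the first match it finds.
The match spans [2:6] → '(g1)'.

'(g1)'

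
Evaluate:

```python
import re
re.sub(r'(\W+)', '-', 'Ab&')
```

'Ab-'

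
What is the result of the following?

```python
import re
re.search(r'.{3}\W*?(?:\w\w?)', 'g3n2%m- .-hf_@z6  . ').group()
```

This matches exactly 3 of any character, then zero or more of a non-word character (lazy); then a word character, then optionally a word character (non-capturing group).
`re.search` tries every starting position until one works.
The match spans [0:4] → 'g3n2'.

'g3n2'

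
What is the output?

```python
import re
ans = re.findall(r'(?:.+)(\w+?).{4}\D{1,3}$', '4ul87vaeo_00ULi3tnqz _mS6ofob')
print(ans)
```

['S']

This matches one or more of any character (non-capturing group); then one or more of a word character (lazy) (captured); then exactly 4 of any character, then 1 to 3 of a non-digit; then anchored at the end.
Scanning left to right: at [0:29] match '4ul87vaeo_00ULi3tnqz _mS6ofob', group 1 = 'S'.
With a single group, `findall` returns only what that group captured — 1 item.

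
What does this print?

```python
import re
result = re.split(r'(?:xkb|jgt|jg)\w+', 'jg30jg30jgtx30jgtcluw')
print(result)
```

Matches to split on: at [0:21] → 'jg30jg30jgtx30jgtcluw'.
`split` removes every match and returns the 2 fragments in between.

['', '']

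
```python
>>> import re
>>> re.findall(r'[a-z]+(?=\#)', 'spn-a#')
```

['a']

The positive lookaround only admits positions where the adjacent text matches; those characters stay outside the span.
Scanning left to right: at [4:5] → 'a'.
No capturing groups, so `findall` returns the 1 full match string.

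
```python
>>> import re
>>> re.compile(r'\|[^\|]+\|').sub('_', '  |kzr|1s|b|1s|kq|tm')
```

Matches: at [2:7] → '|kzr|'; at [9:12] → '|b|'; at [14:18] → '|kq|'.
Each match is replaced by '_'.

'  _1s_1s_tm'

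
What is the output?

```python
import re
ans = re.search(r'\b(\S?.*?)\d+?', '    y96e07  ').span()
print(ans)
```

(4, 6)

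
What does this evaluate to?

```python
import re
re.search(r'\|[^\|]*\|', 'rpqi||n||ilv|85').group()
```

'||'

`search` walks the string left to right and returns the first match it finds.
The match spans [4:6] → '||'.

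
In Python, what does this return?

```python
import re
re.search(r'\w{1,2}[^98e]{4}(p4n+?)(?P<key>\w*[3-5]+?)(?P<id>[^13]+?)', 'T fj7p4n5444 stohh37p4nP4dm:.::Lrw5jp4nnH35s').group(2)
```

'5444'

The pattern matches 1 to 2 of a word character, then exactly 4 of any character except [98e]; then the literal 'p4', then one or more of the literal 'n' (lazy) (captured); then zero or more of a word character, then one or more of a character in [3-5] (lazy) (captured as 'key'); then one or more of any character except [13] (lazy) (captured as 'id').
Unlike `match`, `search` isn't anchored — it looks for the pattern anywhere in the string.
The match spans [0:13] → 'T fj7p4n5444 '.
Captured: group 1 = 'p4n', group 2 = '5444', group 3 = ' '.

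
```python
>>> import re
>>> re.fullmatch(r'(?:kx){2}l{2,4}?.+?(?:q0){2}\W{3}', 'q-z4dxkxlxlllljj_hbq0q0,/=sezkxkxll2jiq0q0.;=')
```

The pattern matches the literal 'kx' repeated 2 times, then 2 to 4 of the literal 'l' (lazy), then one or more of any character (lazy); then the literal 'q0' repeated 2 times, then exactly 3 of a non-word character.
For `fullmatch`, every character of the input must be accounted for by the pattern.
Here the string isn't matched end-to-end, so the call returns None.

None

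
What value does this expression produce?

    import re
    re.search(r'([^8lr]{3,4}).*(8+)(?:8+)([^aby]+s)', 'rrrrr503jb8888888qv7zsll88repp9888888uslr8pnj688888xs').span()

(5, 53)

This matches 3 to 4 of any character except [8lr] (captured); then zero or more of any character; then one or more of a literal '8' (captured); then one or more of a literal '8' (non-capturing group); then one or more of any character except [aby], then the literal 's' (captured).
The match spans [5:53] → '503jb8888888qv7zsll88repp9888888uslr8pnj688888xs'.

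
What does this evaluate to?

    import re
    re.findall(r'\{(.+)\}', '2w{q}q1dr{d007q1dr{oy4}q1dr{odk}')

Scanning left to right: at [2:32] match '{q}q1dr{d007q1dr{oy4}q1dr{odk}', group 1 = 'q}q1dr{d007q1dr{oy4}q1dr{odk'.
`findall` collects group 1 from the one match (1 total).

['q}q1dr{d007q1dr{oy4}q1dr{odk']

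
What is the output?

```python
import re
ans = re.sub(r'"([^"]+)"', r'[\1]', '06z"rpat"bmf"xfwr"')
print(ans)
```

06z[rpat]bmf[xfwr]

Matches: at [3:9] → '"rpat"'; at [12:18] → '"xfwr"'.
Each match is replaced using the text its own group 1 captured.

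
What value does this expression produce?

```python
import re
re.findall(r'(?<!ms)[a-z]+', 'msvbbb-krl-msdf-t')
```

['msvbbb', 'krl', 'msdf', 't']

Because the assertion is negative and zero-width, positions next to the forbidden text are skipped.
Walking the string: at [0:6] → 'msvbbb'; at [7:10] → 'krl'; at [11:15] → 'msdf'; at [16:17] → 't'.
No capturing groups, so `findall` returns the 4 full match strings.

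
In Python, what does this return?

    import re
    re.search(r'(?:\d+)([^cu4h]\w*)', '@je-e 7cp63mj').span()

The match spans [9:13] → '63mj'.

(9, 13)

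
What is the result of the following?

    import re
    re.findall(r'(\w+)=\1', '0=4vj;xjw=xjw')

['xjw']

After group 1 captures some text, `\1` only succeeds where that same text appears again.
Because there's exactly one group, `findall` drops the full match and keeps group 1 from the one hit.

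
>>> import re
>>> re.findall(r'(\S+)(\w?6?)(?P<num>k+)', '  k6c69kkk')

With 3 capturing groups, `findall` returns a 3-tuple per match.

[('k6c69kk', '', 'k')]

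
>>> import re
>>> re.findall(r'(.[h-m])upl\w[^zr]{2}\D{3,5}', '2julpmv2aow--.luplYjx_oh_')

['.l']

This matches any character, then a character in [h-m] (captured); then the literal 'u', then the literal 'pl'; then a word character, then exactly 2 of any character except [zr], then 3 to 5 of a non-digit.
Walking the string: at [13:25] match '.luplYjx_oh_', group 1 = '.l'.
One capturing group, so `findall` returns just the captured substring from the one match — 1 in all.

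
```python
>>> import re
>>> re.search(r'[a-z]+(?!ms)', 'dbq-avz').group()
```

'dbq'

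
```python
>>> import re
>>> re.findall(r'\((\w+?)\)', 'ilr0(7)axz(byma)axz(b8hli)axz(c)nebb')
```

['7', 'byma', 'b8hli', 'c']

Walking the string: at [4:7] match '(7)', group 1 = '7'; at [10:16] match '(byma)', group 1 = 'byma'; at [19:26] match '(b8hli)', group 1 = 'b8hli'; at [29:32] match '(c)', group 1 = 'c'.
Because there's exactly one group, `findall` drops the full match and keeps group 1 from each hit.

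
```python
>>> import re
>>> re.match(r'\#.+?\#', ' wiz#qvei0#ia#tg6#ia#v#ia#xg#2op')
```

None

`match` is anchored at position 0; if the pattern doesn't fit there, it returns None.
Here position 0 doesn't satisfy it, so the call returns None.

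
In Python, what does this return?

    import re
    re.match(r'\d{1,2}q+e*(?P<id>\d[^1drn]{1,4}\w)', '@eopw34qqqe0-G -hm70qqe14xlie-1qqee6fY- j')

Pattern: 1 to 2 of a digit, then one or more of a literal 'q', then zero or more of a literal 'e'; then a digit, then 1 to 4 of any character except [1drn], then a word character (captured as 'id').
`match` is anchored at position 0; if the pattern doesn't fit there, it returns None.
Here the string doesn't start with a match, so the call returns None.

None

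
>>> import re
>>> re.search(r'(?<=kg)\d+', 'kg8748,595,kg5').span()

The `(?=…)`/`(?<=…)` assertion just peeks at neighbouring text; it doesn't advance the match position.
The match spans [2:6] → '8748'.

(2, 6)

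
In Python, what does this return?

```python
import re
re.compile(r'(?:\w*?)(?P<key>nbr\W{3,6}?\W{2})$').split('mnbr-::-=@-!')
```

['', 'nbr-::-=@-!', '']

Pattern: zero or more of a word character (lazy) (non-capturing group); then the literal 'nbr', then 3 to 6 of a non-word character (lazy), then exactly 2 of a non-word character (captured as 'key'); then anchored at the end.
With a capturing group present, the delimiter's captured portion is kept in the result list.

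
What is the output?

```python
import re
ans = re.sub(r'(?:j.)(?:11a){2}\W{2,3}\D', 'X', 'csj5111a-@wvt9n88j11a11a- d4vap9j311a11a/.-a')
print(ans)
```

csj5111a-@wvt9n88j11a11a- d4vap9X

Pattern: a literal 'j', then any character (non-capturing group); then the literal '11a' repeated 2 times, then 2 to 3 of a non-word character, then a non-digit.
Matches: at [32:44] → 'j311a11a/.-a'.
Each match is replaced by 'X'.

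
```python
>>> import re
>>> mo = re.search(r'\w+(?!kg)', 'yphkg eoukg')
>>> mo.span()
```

The negative lookahead/lookbehind blocks any match where the forbidden context is present.
`re.search` tries every starting position until one works.
The match spans [0:5] → 'yphkg'.

(0, 5)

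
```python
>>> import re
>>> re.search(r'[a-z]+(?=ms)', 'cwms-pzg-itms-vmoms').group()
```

'cw'

The lookaround is zero-width — it requires the adjacent text to match without consuming it, so the asserted text isn't part of the match.
`search` walks the string left to right and returns the first match it finds.
The match spans [0:2] → 'cw'.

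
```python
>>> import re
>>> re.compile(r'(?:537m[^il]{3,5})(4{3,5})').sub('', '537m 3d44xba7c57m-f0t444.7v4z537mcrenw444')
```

'537m 3d44xba7c57m-f0t444.7v4z'

Pattern: the literal '537', then a literal 'm', then 3 to 5 of any character except [il] (non-capturing group); then 3 to 5 of a literal '4' (captured).
Matches: at [29:41] → '537mcrenw444'.
`sub` substitutes '' at each match site.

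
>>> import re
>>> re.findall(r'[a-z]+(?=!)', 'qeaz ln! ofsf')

The positive lookaround only admits positions where the adjacent text matches; those characters stay outside the span.
With no groups in the pattern, `findall` gives back each whole match — 1 here.

['ln']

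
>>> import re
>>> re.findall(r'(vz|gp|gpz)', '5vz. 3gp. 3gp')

['vz', 'gp', 'gp']

Scanning left to right: at [1:3] match 'vz', group 1 = 'vz'; at [6:8] match 'gp', group 1 = 'gp'; at [11:13] match 'gp', group 1 = 'gp'.
`findall` collects group 1 from each match (3 total).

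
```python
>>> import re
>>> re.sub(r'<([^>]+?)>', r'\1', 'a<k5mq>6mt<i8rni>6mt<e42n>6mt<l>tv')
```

The replacement refers to a captured group, so each match is rewritten using its own captured text.

'ak5mq6mti8rni6mte42n6mtltv'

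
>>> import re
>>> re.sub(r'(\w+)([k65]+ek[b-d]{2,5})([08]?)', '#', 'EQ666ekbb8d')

'#d'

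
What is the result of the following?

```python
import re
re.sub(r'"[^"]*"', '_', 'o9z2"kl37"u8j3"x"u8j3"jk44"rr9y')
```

'o9z2_u8j3_u8j3_rr9y'

Each match is replaced by '_'.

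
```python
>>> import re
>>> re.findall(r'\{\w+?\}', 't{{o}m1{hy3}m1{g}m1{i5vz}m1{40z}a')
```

['{o}', '{hy3}', '{g}', '{i5vz}', '{40z}']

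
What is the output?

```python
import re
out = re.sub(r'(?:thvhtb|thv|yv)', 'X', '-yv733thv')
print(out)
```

-X733X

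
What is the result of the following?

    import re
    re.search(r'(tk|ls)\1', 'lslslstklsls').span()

(0, 4)

After group 1 captures some text, `\1` only succeeds where that same text appears again.
`re.search` tries every starting position until one works.
The match spans [0:4] → 'lsls'.
Captured: group 1 = 'ls'.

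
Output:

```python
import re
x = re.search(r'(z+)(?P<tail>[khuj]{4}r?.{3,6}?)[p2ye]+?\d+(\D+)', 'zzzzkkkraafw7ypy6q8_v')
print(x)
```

None

Pattern: one or more of a literal 'z' (captured); then exactly 4 of one of [khuj], then optionally a literal 'r', then 3 to 6 of any character (lazy) (captured as 'tail'); then one or more of one of [p2ye] (lazy), then one or more of a digit; then one or more of a non-digit (captured).
Here no position works, so the call returns None.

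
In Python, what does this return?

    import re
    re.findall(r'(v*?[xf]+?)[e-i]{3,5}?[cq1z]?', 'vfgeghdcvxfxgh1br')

['vf']

One capturing group, so `findall` returns just the captured substring from the one match — 1 in all.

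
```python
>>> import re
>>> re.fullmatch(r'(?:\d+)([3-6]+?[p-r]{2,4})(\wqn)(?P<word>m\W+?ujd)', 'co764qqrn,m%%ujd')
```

None

The pattern matches one or more of a digit (non-capturing group); then one or more of a character in [3-6] (lazy), then 2 to 4 of a character in [p-r] (captured); then a word character, then a literal 'q', then the literal 'n' (captured); then the literal 'm', then one or more of a non-word character (lazy), then the literal 'ujd' (captured as 'word').
`fullmatch` succeeds only if the pattern covers the string from start to end.
Here the pattern can't cover the whole string, so the call returns None.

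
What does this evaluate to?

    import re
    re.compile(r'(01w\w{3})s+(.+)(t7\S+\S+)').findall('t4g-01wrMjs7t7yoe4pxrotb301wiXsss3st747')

[('01wrMj', '7t7yoe4pxrotb301wiXsss3s', 't747')]

This matches the literal '01', then the literal 'w', then exactly 3 of a word character (captured); then one or more of a literal 's'; then one or more of any character (captured); then the literal 't7', then one or more of a non-whitespace character, then one or more of a non-whitespace character (captured).
Scanning left to right: at [4:39] match '01wrMjs7t7yoe4pxrotb301wiXsss3st747', groups = ('01wrMj', '7t7yoe4pxrotb301wiXsss3s', 't747').
Multiple groups make `findall` return tuples — one 3-tuple for the one match.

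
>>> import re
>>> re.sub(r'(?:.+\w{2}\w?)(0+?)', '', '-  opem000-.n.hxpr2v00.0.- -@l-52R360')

''

Pattern: one or more of any character, then exactly 2 of a word character, then optionally a word character (non-capturing group); then one or more of a literal '0' (lazy) (captured).
Matches: at [0:37] → '-  opem000-.n.hxpr2v00.0.- -@l-52R360'.
Every occurrence is swapped for ''.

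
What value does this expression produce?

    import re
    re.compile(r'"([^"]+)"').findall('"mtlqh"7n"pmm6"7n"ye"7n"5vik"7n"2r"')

['mtlqh', 'pmm6', 'ye', '5vik', '2r']

Walking the string: at [0:7] match '"mtlqh"', group 1 = 'mtlqh'; at [9:15] match '"pmm6"', group 1 = 'pmm6'; at [17:21] match '"ye"', group 1 = 'ye'; at [23:29] match '"5vik"', group 1 = '5vik'; at [31:35] match '"2r"', group 1 = '2r'.
With a single group, `findall` returns only what that group captured — 5 items.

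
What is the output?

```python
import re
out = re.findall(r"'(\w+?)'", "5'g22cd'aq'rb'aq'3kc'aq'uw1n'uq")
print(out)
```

['g22cd', 'rb', '3kc', 'uw1n']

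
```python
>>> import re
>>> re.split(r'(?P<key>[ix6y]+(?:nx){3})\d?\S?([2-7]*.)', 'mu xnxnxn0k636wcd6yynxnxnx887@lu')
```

Pattern: one or more of one of [ix6y], then the literal 'nx' repeated 3 times (captured as 'key'); then optionally a digit, then optionally a non-whitespace character; then zero or more of a character in [2-7], then any character (captured).
Matches to split on: at [17:30] → '6yynxnxnx887@'.
Because the pattern has a capturing group, `split` also inserts each captured text between the pieces.

['mu xnxnxn0k636wcd', '6yynxnxnx', '7@', 'lu']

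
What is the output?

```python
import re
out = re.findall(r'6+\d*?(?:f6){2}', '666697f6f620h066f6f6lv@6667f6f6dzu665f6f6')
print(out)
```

No capturing groups, so `findall` returns the 4 full match strings.

['666697f6f6', '66f6f6', '6667f6f6', '665f6f6']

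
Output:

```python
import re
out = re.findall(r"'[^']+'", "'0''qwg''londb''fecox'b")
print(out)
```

["'0'", "'qwg'", "'londb'", "'fecox'"]

Scanning left to right: at [0:3] → "'0'"; at [3:8] → "'qwg'"; at [8:15] → "'londb'"; at [15:22] → "'fecox'".
Since nothing is captured, `findall` lists the 4 matched substrings directly.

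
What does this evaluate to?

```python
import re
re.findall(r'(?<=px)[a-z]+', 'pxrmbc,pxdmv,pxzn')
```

['rmbc', 'dmv', 'zn']

The lookaround is zero-width — it requires the adjacent text to match without consuming it, so the asserted text isn't part of the match.
Walking the string: at [2:6] → 'rmbc'; at [9:12] → 'dmv'; at [15:17] → 'zn'.
No capturing groups, so `findall` returns the 3 full match strings.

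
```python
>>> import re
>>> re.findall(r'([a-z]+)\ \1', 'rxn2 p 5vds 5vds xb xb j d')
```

A backreference is literal: `\1` must see the identical characters the first group matched.
Walking the string: at [17:22] match 'xb xb', group 1 = 'xb'.
Because there's exactly one group, `findall` drops the full match and keeps group 1 from the one hit.

['xb']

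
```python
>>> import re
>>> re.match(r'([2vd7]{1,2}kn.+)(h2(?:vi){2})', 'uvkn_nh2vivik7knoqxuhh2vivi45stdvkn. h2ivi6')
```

This matches 1 to 2 of one of [2vd7], then the literal 'kn', then one or more of any character (captured); then the literal 'h2', then the literal 'vi' repeated 2 times (captured).
With `match`, the pattern is implicitly anchored at the beginning.
Here position 0 doesn't satisfy it, so the call returns None.

None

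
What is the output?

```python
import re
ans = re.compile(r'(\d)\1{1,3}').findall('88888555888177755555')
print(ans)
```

A backreference is literal: `\1` must see the identical characters the first group matched.
Because there's exactly one group, `findall` drops the full match and keeps group 1 from each hit.

['8', '5', '8', '7', '5']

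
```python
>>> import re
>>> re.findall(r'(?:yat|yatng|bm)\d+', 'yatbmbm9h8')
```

Since nothing is captured, `findall` lists the 1 matched substring directly.

['bm9']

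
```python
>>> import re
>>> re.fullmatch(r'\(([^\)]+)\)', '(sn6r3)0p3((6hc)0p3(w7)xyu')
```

`fullmatch` succeeds only if the pattern covers the string from start to end.
Here the string isn't matched end-to-end, so the call returns None.

None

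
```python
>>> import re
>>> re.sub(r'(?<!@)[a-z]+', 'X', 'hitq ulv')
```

'X X'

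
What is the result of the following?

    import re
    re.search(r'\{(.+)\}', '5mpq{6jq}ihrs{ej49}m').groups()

`re.search` scans for the first position where the pattern succeeds.
The match spans [4:19] → '{6jq}ihrs{ej49}'.
Captured: group 1 = '6jq}ihrs{ej49'.

('6jq}ihrs{ej49',)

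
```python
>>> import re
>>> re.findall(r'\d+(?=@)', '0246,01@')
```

['01']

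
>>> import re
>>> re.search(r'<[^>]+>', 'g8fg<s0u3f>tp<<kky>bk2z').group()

`re.search` scans for the first position where the pattern succeeds.
The match spans [4:11] → '<s0u3f>'.

'<s0u3f>'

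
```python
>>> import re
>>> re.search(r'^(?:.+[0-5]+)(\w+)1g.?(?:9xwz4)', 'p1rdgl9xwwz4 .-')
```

None

Pattern: anchored at the start of the string; then one or more of any character, then one or more of a character in [0-5] (non-capturing group); then one or more of a word character (captured); then the literal '1g', then optionally any character; then the literal '9x', then the literal 'wz4' (non-capturing group).
Unlike `match`, `search` isn't anchored — it looks for the pattern anywhere in the string.
Here no position works, so the call returns None.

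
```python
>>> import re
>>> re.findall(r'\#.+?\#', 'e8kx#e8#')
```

['#e8#']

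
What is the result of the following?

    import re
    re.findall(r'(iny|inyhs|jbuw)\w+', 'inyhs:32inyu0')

Walking the string: at [0:5] match 'inyhs', group 1 = 'iny'; at [8:13] match 'inyu0', group 1 = 'iny'.
One capturing group, so `findall` returns just the captured substring from each match — 2 in all.

['iny', 'iny']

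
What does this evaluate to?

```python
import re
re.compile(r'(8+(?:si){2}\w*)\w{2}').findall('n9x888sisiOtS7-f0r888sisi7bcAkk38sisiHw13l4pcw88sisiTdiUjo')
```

['888sisiOt', '888sisi7bcAkk38sisiHw13l4pcw88sisiTdiU']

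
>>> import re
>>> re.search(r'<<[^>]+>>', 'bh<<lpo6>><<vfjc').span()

(2, 10)

Unlike `match`, `search` isn't anchored — it looks for the pattern anywhere in the string.
The match spans [2:10] → '<<lpo6>>'.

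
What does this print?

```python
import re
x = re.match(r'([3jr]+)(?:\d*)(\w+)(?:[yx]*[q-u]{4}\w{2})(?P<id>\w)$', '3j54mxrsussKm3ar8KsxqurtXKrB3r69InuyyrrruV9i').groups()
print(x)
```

('3j', 'mxrsussKm3ar8KsxqurtXKrB3r69Inuyy', 'i')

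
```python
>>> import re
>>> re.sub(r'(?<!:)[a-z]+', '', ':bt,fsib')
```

A negative assertion filters positions out without eating any characters.
Every occurrence is swapped for ''.

':b,'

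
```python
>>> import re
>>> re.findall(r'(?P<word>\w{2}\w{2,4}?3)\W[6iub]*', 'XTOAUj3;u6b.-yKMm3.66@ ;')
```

['XTOAUj3', 'yKMm3']

The pattern matches exactly 2 of a word character, then 2 to 4 of a word character (lazy), then the literal '3' (captured as 'word'); then a non-word character, then zero or more of one of [6iub].
Scanning left to right: at [0:11] match 'XTOAUj3;u6b', group 1 = 'XTOAUj3'; at [13:21] match 'yKMm3.66', group 1 = 'yKMm3'.
One capturing group, so `findall` returns just the captured substring from each match — 2 in all.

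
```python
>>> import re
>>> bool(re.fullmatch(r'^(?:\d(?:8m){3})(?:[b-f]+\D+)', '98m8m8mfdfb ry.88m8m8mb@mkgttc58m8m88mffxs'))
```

For `fullmatch`, every character of the input must be accounted for by the pattern.
Here the string isn't matched end-to-end, so the call returns None, and `bool(None)` is False.

False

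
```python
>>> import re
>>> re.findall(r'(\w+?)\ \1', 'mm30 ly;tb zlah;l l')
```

['l']

A backreference is literal: `\1` must see the identical characters the first group matched.
Scanning left to right: at [16:19] match 'l l', group 1 = 'l'.
One capturing group, so `findall` returns just the captured substring from the one match — 1 in all.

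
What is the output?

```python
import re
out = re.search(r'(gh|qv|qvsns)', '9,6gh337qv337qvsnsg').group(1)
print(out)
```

gh

`re.search` tries every starting position until one works.
The match spans [3:5] → 'gh'.
Captured: group 1 = 'gh'.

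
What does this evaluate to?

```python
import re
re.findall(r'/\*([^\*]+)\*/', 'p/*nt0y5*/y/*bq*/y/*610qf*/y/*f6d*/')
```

Walking the string: at [1:10] match '/*nt0y5*/', group 1 = 'nt0y5'; at [11:17] match '/*bq*/', group 1 = 'bq'; at [18:27] match '/*610qf*/', group 1 = '610qf'; at [28:35] match '/*f6d*/', group 1 = 'f6d'.
`findall` collects group 1 from each match (4 total).

['nt0y5', 'bq', '610qf', 'f6d']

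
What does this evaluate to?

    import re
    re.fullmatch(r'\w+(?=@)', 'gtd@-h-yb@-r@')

None

Lookahead/lookbehind check context without consuming it, so the matched span excludes the asserted characters.
For `fullmatch`, every character of the input must be accounted for by the pattern.
Here the string isn't matched end-to-end, so the call returns None.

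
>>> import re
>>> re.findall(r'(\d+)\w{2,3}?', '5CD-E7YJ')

['5', '7']

The pattern matches one or more of a digit (captured); then 2 to 3 of a word character (lazy).
Scanning left to right: at [0:3] match '5CD', group 1 = '5'; at [5:8] match '7YJ', group 1 = '7'.
Because there's exactly one group, `findall` drops the full match and keeps group 1 from each hit.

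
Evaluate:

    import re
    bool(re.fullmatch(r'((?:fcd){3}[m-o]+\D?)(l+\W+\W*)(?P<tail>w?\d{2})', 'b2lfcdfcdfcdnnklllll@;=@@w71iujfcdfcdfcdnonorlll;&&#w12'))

False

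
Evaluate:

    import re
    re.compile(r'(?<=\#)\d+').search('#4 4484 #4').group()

'4'

The lookaround is zero-width — it requires the adjacent text to match without consuming it, so the asserted text isn't part of the match.
The match spans [1:2] → '4'.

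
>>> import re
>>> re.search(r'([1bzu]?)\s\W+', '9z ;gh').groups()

The pattern matches optionally one of [1bzu] (captured); then whitespace, then one or more of a non-word character.
`search` walks the string left to right and returns the first match it finds.
The match spans [1:4] → 'z ;'.
Captured: group 1 = 'z'.

('z',)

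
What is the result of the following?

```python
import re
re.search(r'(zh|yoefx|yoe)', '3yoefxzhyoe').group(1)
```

'yoefx'

Branches in `(...|...)` are attempted left-to-right; the first branch that allows the whole pattern to succeed is taken.
Unlike `match`, `search` isn't anchored — it looks for the pattern anywhere in the string.
The match spans [1:6] → 'yoefx'.
Captured: group 1 = 'yoefx'.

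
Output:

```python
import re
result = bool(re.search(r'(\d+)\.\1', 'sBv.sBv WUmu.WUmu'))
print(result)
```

`\1` is not a pattern — it's the concrete string captured by group 1, re-applied verbatim.
Unlike `match`, `search` isn't anchored — it looks for the pattern anywhere in the string.
Here no position works, so the call returns None, and `bool(None)` is False.

False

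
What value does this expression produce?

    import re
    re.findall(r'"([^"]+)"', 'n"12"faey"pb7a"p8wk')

`findall` collects group 1 from each match (2 total).

['12', 'pb7a']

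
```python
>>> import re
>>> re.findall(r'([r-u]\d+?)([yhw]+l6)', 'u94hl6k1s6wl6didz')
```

The pattern matches a character in [r-u], then one or more of a digit (lazy) (captured); then one or more of one of [yhw], then the literal 'l6' (captured).
With 2 capturing groups, `findall` returns a 2-tuple per match.

[('u94', 'hl6'), ('s6', 'wl6')]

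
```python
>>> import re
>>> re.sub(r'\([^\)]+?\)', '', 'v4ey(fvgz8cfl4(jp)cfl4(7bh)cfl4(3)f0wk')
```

'v4eycfl4cfl4f0wk'

Matches: at [4:18] → '(fvgz8cfl4(jp)'; at [22:27] → '(7bh)'; at [31:34] → '(3)'.
Every occurrence is swapped for ''.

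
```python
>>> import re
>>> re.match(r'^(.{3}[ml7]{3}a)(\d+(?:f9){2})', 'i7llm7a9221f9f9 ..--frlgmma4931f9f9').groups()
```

('i7llm7a', '9221f9f9')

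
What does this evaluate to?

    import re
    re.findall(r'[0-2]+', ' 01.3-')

This matches one or more of a character in [0-2].
Scanning left to right: at [1:3] → '01'.
No capturing groups, so `findall` returns the 1 full match string.

['01']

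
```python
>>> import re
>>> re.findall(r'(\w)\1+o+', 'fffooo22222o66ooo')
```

['f', '2', '6']

The backreference `\1` re-matches whatever the first group consumed, character for character.
Scanning left to right: at [0:6] match 'fffooo', group 1 = 'f'; at [6:12] match '22222o', group 1 = '2'; at [12:17] match '66ooo', group 1 = '6'.
With a single group, `findall` returns only what that group captured — 3 items.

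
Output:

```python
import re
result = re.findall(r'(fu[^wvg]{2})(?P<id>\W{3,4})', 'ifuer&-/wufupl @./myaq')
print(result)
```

[('fuer', '&-/'), ('fupl', ' @./')]

`findall` packs the 2 group values into a tuple for every match.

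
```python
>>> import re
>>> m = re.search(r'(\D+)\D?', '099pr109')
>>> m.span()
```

(3, 5)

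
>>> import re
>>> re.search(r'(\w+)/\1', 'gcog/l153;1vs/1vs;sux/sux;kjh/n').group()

'1vs/1vs'

The backreference `\1` re-matches whatever the first group consumed, character for character.
The match spans [10:17] → '1vs/1vs'.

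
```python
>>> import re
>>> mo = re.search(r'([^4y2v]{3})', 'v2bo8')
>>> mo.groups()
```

The match spans [2:5] → 'bo8'.
Captured: group 1 = 'bo8'.

('bo8',)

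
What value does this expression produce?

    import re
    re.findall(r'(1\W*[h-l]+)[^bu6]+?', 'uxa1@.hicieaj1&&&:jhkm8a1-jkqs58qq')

The pattern matches the literal '1', then zero or more of a non-word character, then one or more of a character in [h-l] (captured); then one or more of any character except [bu6] (lazy).
The `?` after the quantifier makes it lazy — it takes as little as possible before letting the rest of the pattern try.
Scanning left to right: at [3:9] match '1@.hic', group 1 = '1@.hi'; at [13:22] match '1&&&:jhkm', group 1 = '1&&&:jhk'; at [24:29] match '1-jkq', group 1 = '1-jk'.
`findall` collects group 1 from each match (3 total).

['1@.hi', '1&&&:jhk', '1-jk']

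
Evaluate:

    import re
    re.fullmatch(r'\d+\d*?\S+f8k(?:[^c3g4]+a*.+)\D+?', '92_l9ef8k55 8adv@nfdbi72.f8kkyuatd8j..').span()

(0, 38)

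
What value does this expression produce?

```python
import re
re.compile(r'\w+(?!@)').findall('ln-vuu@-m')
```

A negative assertion filters positions out without eating any characters.
Matches: at [0:2] → 'ln'; at [3:5] → 'vu'; at [8:9] → 'm'.
With no groups in the pattern, `findall` gives back each whole match — 3 here.

['ln', 'vu', 'm']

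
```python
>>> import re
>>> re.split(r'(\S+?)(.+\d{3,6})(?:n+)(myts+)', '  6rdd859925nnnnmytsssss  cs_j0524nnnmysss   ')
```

The pattern matches one or more of a non-whitespace character (lazy) (captured); then one or more of any character, then 3 to 6 of a digit (captured); then one or more of a literal 'n' (non-capturing group); then the literal 'myt', then one or more of the literal 's' (captured).
A `+?`/`*?`/`{m,n}?` starts at its minimum and grows only as far as needed for what follows to match.
Matches to split on: at [2:24] → '6rdd859925nnnnmytsssss'.
`re.split` interleaves the captured-group text with the surrounding fragments.

['  ', '6', 'rdd859925', 'mytsssss', '  cs_j0524nnnmysss   ']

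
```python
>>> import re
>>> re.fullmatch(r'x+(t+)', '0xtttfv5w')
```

`re.fullmatch` requires the pattern to consume the entire string.
Here the string isn't matched end-to-end, so the call returns None.

None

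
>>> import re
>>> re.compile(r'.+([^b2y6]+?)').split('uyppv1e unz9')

['', '9', '']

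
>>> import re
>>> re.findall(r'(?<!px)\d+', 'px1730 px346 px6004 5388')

The negative lookahead/lookbehind blocks any match where the forbidden context is present.
Matches: at [3:6] → '730'; at [10:12] → '46'; at [16:19] → '004'; at [20:24] → '5388'.
`findall` yields the raw match text (4 of them) because the pattern has no groups.

['730', '46', '004', '5388']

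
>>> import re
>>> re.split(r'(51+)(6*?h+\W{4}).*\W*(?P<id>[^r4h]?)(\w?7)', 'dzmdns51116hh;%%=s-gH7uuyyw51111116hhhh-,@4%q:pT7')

The pattern matches a literal '5', then one or more of the literal '1' (captured); then zero or more of a literal '6' (lazy), then one or more of the literal 'h', then exactly 4 of a non-word character (captured); then zero or more of any character, then zero or more of a non-word character; then optionally any character except [r4h] (captured as 'id'); then optionally a word character, then the literal '7' (captured).
Matches to split on: at [6:49] → '51116hh;%%=s-gH7uuyyw51111116hhhh-,@4%q:pT7'.
Because the pattern has a capturing group, `split` also inserts each captured text between the pieces.

['dzmdns', '5111', '6hh;%%=', '', '7', '']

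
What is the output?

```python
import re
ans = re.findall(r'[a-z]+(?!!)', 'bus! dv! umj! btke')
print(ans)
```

A negative assertion filters positions out without eating any characters.
Matches: at [0:2] → 'bu'; at [5:6] → 'd'; at [9:11] → 'um'; at [14:18] → 'btke'.
No capturing groups, so `findall` returns the 4 full match strings.

['bu', 'd', 'um', 'btke']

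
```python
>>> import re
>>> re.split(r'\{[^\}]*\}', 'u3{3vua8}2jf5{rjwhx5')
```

`split` removes every match and returns the 2 fragments in between.

['u3', '2jf5{rjwhx5']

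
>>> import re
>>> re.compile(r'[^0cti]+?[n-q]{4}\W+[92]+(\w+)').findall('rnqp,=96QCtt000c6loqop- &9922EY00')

`findall` collects group 1 from the one match (1 total).

['EY00']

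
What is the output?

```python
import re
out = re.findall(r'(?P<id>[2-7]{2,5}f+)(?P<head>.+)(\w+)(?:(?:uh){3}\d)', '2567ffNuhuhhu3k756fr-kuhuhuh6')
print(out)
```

[('2567ff', 'Nuhuhhu3k756fr-', 'k')]

With 3 capturing groups, `findall` returns a 3-tuple per match.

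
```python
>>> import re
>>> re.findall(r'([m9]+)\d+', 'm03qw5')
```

The pattern matches one or more of one of [m9] (captured); then one or more of a digit.
`findall` collects group 1 from the one match (1 total).

['m']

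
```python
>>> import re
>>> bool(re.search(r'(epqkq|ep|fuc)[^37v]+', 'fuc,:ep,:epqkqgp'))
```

Unlike `match`, `search` isn't anchored — it looks for the pattern anywhere in the string.
The match spans [0:16] → 'fuc,:ep,:epqkqgp'.
Captured: group 1 = 'fuc'.

True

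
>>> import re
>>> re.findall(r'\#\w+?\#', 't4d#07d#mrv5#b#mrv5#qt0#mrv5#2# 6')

['#07d#', '#b#', '#qt0#', '#2#']

Scanning left to right: at [3:8] → '#07d#'; at [12:15] → '#b#'; at [19:24] → '#qt0#'; at [28:31] → '#2#'.
Since nothing is captured, `findall` lists the 4 matched substrings directly.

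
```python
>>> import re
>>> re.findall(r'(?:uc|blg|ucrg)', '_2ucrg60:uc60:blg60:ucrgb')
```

Alternation tries branches left to right and keeps the first one that lets the overall match succeed at that position.
Since nothing is captured, `findall` lists the 4 matched substrings directly.

['uc', 'uc', 'blg', 'uc']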